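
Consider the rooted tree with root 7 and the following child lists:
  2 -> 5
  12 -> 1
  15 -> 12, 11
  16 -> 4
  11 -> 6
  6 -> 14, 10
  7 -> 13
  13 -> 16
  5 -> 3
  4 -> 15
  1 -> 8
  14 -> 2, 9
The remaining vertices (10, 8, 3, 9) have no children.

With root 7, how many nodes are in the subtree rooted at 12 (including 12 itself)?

3

Descendants of 12 (including itself): 12, 1, 8. That's 3.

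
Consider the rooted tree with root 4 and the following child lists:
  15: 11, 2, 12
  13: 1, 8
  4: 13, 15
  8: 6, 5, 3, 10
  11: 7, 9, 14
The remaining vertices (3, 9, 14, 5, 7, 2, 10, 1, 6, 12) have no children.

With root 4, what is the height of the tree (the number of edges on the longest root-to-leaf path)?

3

The longest root-to-leaf path is 4-13-8-3 (3 edges).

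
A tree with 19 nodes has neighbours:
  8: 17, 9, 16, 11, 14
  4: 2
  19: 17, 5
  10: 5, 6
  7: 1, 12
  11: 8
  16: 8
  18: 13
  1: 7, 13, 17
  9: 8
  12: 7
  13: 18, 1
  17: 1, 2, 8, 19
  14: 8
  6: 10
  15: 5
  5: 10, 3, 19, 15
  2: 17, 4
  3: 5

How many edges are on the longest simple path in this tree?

7

Starting from 6, a farthest node is 12 at distance 7.
One longest path: 6–10–5–19–17–1–7–12.
So the diameter is 7.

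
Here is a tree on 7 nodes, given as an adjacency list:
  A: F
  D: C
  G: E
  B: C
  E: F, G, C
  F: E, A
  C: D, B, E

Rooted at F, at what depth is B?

3

Climbing from B to the root: B – C – E – F. That's 3 steps.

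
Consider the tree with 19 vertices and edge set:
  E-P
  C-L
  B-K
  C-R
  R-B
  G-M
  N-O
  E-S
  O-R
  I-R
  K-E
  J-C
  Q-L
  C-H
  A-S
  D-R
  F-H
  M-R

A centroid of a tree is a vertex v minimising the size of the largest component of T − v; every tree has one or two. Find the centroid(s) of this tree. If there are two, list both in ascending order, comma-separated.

If R is removed the pieces have sizes 6, 6, 2, 2, 1, 1, all ≤ ⌊19/2⌋ = 9.
No neighbour of R does as well, so R is the unique centroid.

R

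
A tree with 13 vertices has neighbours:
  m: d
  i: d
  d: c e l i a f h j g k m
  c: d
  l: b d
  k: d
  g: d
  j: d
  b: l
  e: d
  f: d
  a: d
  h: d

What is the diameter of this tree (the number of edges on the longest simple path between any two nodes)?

Starting from b, a farthest node is m at distance 3.
One longest path: b - l - d - m.
So the diameter is 3.

3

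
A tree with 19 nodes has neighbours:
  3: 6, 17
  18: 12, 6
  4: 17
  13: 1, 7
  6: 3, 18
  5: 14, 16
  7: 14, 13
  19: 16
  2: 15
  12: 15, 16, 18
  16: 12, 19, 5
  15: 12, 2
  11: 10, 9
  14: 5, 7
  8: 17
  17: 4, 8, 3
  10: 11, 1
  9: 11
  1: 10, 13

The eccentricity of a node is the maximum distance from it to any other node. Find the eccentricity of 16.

8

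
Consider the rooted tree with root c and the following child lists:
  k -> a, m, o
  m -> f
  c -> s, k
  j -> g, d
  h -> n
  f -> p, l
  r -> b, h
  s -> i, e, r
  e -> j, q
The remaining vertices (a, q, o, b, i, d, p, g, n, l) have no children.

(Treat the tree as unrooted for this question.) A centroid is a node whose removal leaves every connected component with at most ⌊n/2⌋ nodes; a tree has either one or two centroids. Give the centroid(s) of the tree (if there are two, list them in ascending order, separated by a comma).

s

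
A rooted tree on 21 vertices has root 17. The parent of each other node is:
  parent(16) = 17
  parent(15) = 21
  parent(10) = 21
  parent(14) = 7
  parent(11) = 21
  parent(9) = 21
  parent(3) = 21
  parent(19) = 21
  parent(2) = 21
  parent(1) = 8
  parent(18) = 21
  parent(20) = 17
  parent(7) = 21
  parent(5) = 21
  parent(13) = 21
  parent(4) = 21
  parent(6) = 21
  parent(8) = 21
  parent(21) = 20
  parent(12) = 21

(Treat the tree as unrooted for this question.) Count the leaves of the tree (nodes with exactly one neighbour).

The leaves are 1, 2, 3, 4, 5, 6, 9, 10, 11, 12, 13, 14, 15, 16, 18, 19.
That is 16 leaves.

16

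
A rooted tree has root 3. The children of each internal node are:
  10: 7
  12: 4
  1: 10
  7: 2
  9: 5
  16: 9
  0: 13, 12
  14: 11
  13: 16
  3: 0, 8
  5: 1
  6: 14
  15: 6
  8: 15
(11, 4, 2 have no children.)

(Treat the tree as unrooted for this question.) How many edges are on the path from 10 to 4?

8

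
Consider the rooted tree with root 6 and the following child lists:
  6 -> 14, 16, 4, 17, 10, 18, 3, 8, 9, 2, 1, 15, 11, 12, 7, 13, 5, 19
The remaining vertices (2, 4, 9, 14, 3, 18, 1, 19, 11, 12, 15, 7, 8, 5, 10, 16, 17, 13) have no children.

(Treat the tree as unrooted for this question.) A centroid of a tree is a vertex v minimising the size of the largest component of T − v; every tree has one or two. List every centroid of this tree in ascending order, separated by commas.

Removing 6 splits the tree into components of sizes 1, 1, 1, 1, 1, 1, 1, 1, 1, 1, 1, 1, 1, 1, 1, 1, 1, 1; the largest is 1 ≤ ⌊19/2⌋ = 9.
Every other node leaves some component of size > 9, so the centroid is unique.

6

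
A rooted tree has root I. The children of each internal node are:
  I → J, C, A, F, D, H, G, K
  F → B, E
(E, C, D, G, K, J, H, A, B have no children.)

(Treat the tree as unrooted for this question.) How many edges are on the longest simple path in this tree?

BFS from E reaches A last, at distance 3; BFS from A confirms no node is farther.
Path: E–F–I–A.

3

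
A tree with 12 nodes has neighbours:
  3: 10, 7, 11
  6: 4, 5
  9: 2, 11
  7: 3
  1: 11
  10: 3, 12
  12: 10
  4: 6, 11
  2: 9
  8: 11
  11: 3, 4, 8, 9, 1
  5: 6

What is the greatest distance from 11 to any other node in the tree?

Distances from 11 peak at 3, attained at 5 (12 also at distance 3).
11–4–6–5

3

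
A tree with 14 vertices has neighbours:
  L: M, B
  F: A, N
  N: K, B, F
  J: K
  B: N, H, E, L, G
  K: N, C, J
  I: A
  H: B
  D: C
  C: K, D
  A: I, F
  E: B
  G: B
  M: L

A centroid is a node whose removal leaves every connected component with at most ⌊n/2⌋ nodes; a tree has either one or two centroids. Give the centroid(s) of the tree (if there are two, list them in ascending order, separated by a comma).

If N is removed the pieces have sizes 6, 4, 3, all ≤ ⌊14/2⌋ = 7.
No neighbour of N does as well, so N is the unique centroid.

N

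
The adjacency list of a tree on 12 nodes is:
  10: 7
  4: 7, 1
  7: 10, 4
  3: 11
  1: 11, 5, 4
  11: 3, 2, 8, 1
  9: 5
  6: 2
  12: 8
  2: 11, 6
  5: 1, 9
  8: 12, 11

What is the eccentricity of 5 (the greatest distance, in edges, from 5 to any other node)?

4

A farthest node from 5 is 12 (6, 10 also at distance 4).
The path 5-1-11-8-12 has 4 edges.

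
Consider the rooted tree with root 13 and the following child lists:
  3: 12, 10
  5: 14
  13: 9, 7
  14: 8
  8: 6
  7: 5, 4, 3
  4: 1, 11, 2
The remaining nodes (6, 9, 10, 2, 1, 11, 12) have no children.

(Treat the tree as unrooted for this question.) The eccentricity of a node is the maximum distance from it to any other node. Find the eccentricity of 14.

4

Distances from 14 peak at 4, attained at 12 (10, 2, 1, 11, 9 also at distance 4).
14 – 5 – 7 – 3 – 12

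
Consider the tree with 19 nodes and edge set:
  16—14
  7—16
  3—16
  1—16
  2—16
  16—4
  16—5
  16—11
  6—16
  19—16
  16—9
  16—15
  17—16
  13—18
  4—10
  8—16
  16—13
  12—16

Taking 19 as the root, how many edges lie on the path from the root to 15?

2

Climbing from 15 to the root: 15–16–19. That's 2 steps.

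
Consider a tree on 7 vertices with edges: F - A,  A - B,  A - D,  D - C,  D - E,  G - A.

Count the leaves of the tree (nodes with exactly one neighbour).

5

Degree-1 nodes: B, C, E, F, G — 5 of them.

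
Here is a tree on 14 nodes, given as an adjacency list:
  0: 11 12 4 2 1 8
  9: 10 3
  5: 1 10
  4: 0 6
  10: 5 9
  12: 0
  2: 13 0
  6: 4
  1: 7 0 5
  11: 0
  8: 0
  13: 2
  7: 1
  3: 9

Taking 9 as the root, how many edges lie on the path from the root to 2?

5

9–10–5–1–0–2 — 5 edges.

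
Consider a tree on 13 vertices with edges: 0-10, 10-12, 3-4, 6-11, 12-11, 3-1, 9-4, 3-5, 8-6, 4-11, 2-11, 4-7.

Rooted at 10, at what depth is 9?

4

Path from 10 to 9: 10–12–11–4–9, which has 4 edges.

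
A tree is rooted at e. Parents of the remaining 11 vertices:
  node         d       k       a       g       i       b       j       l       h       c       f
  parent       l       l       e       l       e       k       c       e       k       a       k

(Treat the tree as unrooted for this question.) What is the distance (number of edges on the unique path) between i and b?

Walking from i: i–e–l–k–b. Length 4.

4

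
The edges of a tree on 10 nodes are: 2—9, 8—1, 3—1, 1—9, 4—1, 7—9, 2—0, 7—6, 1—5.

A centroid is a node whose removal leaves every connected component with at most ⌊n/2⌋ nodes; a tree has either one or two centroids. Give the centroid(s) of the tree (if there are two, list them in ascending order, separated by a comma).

Removing 9 splits the tree into components of sizes 5, 2, 2; the largest is 5 ≤ ⌊10/2⌋ = 5.
Its neighbour 1 also leaves a largest component of size 5, so both are centroids.

1, 9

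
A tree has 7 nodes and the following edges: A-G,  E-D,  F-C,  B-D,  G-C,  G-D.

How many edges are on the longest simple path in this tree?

Starting from E, a farthest node is F at distance 4.
One longest path: E – D – G – C – F.
So the diameter is 4.

4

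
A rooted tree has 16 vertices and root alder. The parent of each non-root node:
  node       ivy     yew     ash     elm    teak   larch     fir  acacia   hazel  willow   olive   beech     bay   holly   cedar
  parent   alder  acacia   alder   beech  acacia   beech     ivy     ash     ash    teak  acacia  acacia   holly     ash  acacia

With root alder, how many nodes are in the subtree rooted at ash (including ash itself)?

13

The subtree rooted at ash contains: ash, holly, acacia, hazel, bay, beech, olive, cedar, teak, yew, elm, larch, willow — 13 nodes.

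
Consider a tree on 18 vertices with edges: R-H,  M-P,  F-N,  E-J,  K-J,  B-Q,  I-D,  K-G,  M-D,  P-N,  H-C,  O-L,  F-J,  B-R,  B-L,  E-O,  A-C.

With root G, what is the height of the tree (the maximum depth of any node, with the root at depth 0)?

A sits deepest: G-K-J-E-O-L-B-R-H-C-A — 10 edges from the root.

10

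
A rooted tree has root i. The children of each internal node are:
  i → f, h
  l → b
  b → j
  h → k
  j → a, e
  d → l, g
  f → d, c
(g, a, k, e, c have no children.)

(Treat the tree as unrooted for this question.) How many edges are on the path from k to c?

k–h–i–f–c: 4 edges.

4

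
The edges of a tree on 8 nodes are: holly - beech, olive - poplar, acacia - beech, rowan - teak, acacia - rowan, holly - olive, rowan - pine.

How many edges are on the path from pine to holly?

4

The path is pine–rowan–acacia–beech–holly, which has 4 edges.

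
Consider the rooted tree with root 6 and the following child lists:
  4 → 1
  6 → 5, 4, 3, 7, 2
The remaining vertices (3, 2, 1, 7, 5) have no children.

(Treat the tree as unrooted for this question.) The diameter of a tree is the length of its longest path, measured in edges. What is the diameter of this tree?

Starting from 1, a farthest node is 3 at distance 3.
One longest path: 1–4–6–3.
So the diameter is 3.

3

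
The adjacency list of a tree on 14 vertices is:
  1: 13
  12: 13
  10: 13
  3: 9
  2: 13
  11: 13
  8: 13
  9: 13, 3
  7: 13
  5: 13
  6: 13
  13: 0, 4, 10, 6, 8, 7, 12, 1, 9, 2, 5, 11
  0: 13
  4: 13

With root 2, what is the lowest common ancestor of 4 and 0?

13

Ancestors of 4 (toward the root): 4, 13, 2.
Ancestors of 0: 0, 13, 2.
The deepest node appearing in both lists is 13.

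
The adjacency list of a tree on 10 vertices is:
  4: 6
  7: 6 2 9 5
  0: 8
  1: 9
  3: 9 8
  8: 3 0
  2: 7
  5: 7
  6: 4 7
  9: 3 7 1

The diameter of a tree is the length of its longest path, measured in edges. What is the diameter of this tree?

Starting from 0, a farthest node is 4 at distance 6.
One longest path: 0 – 8 – 3 – 9 – 7 – 6 – 4.
So the diameter is 6.

6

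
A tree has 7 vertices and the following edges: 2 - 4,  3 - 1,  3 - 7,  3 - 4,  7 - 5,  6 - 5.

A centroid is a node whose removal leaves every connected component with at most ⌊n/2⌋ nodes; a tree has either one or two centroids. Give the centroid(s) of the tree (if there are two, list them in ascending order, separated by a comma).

3

Delete 3: the remaining components have sizes 3, 2, 1. Max 3 ≤ 3, so 3 is a centroid.
No neighbour of 3 does as well, so 3 is the unique centroid.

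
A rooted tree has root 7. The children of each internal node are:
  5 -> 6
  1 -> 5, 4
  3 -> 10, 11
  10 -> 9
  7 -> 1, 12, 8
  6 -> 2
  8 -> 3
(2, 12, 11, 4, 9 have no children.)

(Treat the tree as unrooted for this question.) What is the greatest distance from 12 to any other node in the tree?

The node farthest from 12 is 2 (9 also at distance 5), via 12 – 7 – 1 – 5 – 6 – 2 — 5 edges.

5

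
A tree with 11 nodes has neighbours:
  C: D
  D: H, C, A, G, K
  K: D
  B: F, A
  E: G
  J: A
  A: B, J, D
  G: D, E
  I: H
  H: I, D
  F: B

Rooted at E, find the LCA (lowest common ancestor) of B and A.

A

B's ancestor chain is B, A, D, G, E and A's is A, D, G, E; they first meet at A.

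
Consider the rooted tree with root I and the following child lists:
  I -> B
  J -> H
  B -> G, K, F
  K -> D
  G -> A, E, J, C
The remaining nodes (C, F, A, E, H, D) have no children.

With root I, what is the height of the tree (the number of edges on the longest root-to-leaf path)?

4

A deepest node is H, reached by I → B → G → J → H.
That path has 4 edges, so the height is 4.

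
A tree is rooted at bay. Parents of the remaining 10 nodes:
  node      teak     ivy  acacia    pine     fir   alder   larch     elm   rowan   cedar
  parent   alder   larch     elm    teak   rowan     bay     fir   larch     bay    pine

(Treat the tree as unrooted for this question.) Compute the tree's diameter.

A longest path is cedar – pine – teak – alder – bay – rowan – fir – larch – elm – acacia, with 9 edges.

9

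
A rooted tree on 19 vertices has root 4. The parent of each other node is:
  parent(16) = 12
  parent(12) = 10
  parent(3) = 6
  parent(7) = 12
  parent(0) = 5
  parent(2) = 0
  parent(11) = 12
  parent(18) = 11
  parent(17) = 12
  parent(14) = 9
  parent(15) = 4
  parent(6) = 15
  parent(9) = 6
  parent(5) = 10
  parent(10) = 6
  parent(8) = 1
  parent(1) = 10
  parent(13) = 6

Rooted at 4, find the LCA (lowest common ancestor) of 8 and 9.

Path 8→root: 8 1 10 6 15 4; path 9→root: 9 6 15 4.
First common node: 6.

6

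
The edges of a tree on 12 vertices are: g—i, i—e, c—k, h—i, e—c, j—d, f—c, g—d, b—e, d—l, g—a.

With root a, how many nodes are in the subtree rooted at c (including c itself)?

3

The subtree rooted at c contains: c, k, f — 3 nodes.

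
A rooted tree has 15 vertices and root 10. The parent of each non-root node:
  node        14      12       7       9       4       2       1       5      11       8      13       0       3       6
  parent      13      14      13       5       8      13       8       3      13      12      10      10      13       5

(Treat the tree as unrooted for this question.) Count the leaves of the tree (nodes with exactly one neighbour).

Exactly 8 nodes have a single neighbour: 0, 1, 2, 4, 6, 7, 9, 11.

8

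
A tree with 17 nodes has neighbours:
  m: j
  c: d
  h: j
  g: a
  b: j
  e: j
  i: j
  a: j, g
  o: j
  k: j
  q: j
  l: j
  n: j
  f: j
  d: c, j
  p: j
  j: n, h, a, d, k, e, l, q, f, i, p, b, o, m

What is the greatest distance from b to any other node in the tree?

Distances from b peak at 3, attained at c (g also at distance 3).
b-j-d-c

3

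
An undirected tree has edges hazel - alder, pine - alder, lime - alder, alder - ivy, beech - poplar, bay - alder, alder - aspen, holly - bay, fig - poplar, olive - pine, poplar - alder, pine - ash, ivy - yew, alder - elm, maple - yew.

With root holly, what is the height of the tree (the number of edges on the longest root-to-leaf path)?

5

maple sits deepest: holly → bay → alder → ivy → yew → maple — 5 edges from the root.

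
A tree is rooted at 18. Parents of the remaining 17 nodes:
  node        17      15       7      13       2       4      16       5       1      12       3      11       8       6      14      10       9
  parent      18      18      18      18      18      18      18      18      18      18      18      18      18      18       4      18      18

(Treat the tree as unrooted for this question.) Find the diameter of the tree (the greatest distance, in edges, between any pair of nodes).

3

Starting from 14, a farthest node is 1 at distance 3.
One longest path: 14 – 4 – 18 – 1.
So the diameter is 3.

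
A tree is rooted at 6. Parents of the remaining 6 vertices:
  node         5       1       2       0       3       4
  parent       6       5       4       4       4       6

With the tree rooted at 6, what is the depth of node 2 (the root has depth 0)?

Path from 6 to 2: 6 → 4 → 2, which has 2 edges.

2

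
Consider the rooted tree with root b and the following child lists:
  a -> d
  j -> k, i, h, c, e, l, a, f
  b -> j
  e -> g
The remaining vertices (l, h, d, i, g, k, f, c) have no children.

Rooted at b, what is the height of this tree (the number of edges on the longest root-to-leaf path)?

A deepest node is g, reached by b-j-e-g.
That path has 3 edges, so the height is 3.

3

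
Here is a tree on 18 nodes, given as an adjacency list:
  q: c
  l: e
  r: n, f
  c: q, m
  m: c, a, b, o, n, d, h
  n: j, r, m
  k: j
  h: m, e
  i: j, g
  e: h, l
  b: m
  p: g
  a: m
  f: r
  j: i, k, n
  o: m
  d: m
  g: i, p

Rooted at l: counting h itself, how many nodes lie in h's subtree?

h's subtree: {h, m, n, d, b, o, a, c, j, r, q, i, k, f, g, p}, size 16.

16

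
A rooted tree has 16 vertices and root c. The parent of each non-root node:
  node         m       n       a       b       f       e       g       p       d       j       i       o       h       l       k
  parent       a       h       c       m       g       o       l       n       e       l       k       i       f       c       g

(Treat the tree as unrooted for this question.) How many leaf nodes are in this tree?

4

Exactly 4 nodes have a single neighbour: b, d, j, p.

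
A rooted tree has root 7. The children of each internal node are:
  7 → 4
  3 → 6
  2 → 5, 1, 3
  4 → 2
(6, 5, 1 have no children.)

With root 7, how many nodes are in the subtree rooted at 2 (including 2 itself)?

Descendants of 2 (including itself): 2, 3, 1, 5, 6. That's 5.

5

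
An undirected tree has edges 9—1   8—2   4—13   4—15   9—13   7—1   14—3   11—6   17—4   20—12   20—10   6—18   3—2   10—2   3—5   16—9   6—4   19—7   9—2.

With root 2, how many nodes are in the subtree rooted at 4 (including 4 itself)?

The subtree rooted at 4 contains: 4, 17, 6, 15, 18, 11 — 6 nodes.

6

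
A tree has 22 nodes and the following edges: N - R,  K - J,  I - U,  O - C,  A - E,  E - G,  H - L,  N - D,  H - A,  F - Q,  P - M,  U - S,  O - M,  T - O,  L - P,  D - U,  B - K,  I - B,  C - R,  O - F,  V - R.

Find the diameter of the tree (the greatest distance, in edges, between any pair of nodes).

16

Starting from J, a farthest node is G at distance 16.
One longest path: J - K - B - I - U - D - N - R - C - O - M - P - L - H - A - E - G.
So the diameter is 16.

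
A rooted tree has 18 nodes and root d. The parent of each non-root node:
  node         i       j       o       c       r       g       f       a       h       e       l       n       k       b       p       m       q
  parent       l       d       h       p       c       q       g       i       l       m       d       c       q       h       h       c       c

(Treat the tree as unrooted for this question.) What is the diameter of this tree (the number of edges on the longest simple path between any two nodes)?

Starting from f, a farthest node is a at distance 8.
One longest path: f-g-q-c-p-h-l-i-a.
So the diameter is 8.

8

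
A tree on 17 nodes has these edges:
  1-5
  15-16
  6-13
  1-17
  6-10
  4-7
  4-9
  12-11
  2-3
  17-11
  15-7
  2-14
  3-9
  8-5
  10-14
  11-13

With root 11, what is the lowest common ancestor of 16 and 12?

11

Path 16→root: 16 15 7 4 9 3 2 14 10 6 13 11; path 12→root: 12 11.
First common node: 11.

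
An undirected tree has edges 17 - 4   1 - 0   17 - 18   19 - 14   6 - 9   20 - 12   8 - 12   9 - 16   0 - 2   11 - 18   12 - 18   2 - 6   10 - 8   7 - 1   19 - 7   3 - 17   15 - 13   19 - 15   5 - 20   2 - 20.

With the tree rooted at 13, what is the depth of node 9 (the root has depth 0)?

Path from 13 to 9: 13 – 15 – 19 – 7 – 1 – 0 – 2 – 6 – 9, which has 8 edges.

8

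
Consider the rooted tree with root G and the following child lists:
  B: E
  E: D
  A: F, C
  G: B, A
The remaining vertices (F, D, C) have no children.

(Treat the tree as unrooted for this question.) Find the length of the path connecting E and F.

Walking from E: E - B - G - A - F. Length 4.

4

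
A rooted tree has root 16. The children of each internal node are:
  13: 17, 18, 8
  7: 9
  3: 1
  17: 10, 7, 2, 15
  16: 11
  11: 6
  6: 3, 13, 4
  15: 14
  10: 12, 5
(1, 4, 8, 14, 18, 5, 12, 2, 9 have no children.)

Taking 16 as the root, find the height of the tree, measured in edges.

6

The longest root-to-leaf path is 16-11-6-13-17-15-14 (6 edges).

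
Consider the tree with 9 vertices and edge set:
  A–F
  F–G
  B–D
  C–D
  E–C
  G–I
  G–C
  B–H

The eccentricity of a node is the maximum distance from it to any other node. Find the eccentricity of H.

6

Distances from H peak at 6, attained at A.
H–B–D–C–G–F–A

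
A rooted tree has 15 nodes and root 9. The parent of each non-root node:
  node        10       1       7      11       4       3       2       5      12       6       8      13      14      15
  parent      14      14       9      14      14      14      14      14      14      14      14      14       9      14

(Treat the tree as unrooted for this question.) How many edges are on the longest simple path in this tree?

3

Starting from 7, a farthest node is 8 at distance 3.
One longest path: 7-9-14-8.
So the diameter is 3.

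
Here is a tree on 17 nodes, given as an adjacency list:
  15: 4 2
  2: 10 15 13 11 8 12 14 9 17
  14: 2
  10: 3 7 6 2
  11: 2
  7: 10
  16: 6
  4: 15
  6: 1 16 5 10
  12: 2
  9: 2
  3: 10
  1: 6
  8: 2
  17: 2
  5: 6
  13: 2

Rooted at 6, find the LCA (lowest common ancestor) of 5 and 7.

6

Path 5→root: 5 6; path 7→root: 7 10 6.
First common node: 6.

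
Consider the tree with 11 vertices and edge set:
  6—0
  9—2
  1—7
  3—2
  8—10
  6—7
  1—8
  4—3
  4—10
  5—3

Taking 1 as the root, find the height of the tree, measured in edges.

A deepest node is 9, reached by 1 → 8 → 10 → 4 → 3 → 2 → 9.
That path has 6 edges, so the height is 6.

6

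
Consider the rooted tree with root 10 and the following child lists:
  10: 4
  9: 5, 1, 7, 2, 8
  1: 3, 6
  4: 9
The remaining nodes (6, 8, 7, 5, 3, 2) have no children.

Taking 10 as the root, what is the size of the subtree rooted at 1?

3

Descendants of 1 (including itself): 1, 6, 3. That's 3.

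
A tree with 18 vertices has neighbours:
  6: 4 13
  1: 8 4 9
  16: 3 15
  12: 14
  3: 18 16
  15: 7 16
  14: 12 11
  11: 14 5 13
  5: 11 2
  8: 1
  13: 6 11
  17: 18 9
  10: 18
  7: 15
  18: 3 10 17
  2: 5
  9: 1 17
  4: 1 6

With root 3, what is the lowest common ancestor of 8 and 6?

8's ancestor chain is 8, 1, 9, 17, 18, 3 and 6's is 6, 4, 1, 9, 17, 18, 3; they first meet at 1.

1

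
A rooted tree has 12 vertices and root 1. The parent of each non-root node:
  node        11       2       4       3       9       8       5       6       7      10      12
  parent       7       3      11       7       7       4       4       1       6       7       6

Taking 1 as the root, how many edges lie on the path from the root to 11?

1 – 6 – 7 – 11 — 3 edges.

3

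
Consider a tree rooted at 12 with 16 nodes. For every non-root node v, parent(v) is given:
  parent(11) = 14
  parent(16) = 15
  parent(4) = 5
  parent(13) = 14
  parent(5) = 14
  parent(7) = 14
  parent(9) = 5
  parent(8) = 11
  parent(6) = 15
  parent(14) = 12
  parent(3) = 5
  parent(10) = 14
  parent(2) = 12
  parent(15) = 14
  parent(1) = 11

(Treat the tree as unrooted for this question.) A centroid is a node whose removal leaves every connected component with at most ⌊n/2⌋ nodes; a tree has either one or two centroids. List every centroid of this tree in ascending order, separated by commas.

14

Removing 14 splits the tree into components of sizes 4, 3, 3, 2, 1, 1, 1; the largest is 4 ≤ ⌊16/2⌋ = 8.
Every other node leaves some component of size > 8, so the centroid is unique.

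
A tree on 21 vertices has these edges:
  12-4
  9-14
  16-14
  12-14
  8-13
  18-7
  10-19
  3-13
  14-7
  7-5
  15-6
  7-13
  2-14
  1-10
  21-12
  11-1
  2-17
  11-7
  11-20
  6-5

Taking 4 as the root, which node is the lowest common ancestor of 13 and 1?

13's ancestor chain is 13, 7, 14, 12, 4 and 1's is 1, 11, 7, 14, 12, 4; they first meet at 7.

7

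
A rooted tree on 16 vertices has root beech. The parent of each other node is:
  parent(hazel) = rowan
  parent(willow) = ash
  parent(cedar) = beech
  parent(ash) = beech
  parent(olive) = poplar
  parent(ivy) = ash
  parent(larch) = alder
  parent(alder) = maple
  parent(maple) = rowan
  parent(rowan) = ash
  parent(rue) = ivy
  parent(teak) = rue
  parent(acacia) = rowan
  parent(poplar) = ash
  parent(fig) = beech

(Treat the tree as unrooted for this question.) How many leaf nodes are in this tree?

8

Degree-1 nodes: acacia, cedar, fig, hazel, larch, olive, teak, willow — 8 of them.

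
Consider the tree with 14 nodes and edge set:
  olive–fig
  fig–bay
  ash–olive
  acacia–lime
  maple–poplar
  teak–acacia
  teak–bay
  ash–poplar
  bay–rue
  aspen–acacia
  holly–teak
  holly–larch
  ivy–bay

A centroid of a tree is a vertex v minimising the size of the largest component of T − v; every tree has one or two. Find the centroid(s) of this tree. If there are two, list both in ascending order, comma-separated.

bay

Removing bay splits the tree into components of sizes 6, 5, 1, 1; the largest is 6 ≤ ⌊14/2⌋ = 7.
Every other node leaves some component of size > 7, so the centroid is unique.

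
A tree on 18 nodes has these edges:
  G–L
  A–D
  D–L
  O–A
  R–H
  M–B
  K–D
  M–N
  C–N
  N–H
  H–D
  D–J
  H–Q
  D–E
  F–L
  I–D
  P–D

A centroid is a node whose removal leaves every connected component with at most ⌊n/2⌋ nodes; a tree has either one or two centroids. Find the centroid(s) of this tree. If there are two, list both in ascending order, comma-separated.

D

Removing D splits the tree into components of sizes 7, 3, 2, 1, 1, 1, 1, 1; the largest is 7 ≤ ⌊18/2⌋ = 9.
Every other node leaves some component of size > 9, so the centroid is unique.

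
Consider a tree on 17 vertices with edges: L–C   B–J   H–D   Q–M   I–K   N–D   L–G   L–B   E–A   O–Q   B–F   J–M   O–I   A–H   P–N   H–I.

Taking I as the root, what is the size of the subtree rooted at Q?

Descendants of Q (including itself): Q, M, J, B, F, L, C, G. That's 8.

8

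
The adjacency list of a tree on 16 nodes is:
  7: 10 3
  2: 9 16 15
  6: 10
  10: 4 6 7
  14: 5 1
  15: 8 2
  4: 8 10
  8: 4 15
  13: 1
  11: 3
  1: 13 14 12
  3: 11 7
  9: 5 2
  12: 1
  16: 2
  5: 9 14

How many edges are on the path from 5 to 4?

5

5 - 9 - 2 - 15 - 8 - 4: 5 edges.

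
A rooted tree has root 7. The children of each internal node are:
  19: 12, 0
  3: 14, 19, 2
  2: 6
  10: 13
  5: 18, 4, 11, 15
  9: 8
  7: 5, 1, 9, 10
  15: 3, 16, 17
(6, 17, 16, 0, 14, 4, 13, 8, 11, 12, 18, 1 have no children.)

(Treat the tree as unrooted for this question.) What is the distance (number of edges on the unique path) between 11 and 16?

Walking from 11: 11 – 5 – 15 – 16. Length 3.

3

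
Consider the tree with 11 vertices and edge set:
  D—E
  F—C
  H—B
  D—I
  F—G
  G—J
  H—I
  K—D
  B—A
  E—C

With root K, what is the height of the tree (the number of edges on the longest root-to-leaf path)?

6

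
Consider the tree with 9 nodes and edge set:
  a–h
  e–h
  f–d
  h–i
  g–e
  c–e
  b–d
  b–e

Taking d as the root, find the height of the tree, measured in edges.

4

A deepest node is i, reached by d–b–e–h–i.
That path has 4 edges, so the height is 4.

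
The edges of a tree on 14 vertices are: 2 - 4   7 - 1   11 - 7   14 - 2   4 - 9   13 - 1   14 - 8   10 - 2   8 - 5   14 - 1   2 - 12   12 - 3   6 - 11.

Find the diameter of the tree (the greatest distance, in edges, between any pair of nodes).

BFS from 6 reaches 9 last, at distance 7; BFS from 9 confirms no node is farther.
Path: 6-11-7-1-14-2-4-9.

7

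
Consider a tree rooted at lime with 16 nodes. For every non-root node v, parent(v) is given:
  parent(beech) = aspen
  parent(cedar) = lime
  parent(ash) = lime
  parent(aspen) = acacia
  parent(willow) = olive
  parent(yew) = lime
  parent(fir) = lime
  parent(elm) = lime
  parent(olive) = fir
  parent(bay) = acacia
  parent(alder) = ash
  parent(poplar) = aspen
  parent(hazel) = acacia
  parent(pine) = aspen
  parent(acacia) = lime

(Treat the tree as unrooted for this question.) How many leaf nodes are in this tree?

Degree-1 nodes: alder, bay, beech, cedar, elm, hazel, pine, poplar, willow, yew — 10 of them.

10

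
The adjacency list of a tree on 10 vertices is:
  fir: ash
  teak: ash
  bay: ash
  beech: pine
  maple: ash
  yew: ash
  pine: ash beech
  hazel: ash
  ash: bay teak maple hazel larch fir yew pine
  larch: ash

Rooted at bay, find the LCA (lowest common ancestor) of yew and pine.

yew's ancestor chain is yew, ash, bay and pine's is pine, ash, bay; they first meet at ash.

ash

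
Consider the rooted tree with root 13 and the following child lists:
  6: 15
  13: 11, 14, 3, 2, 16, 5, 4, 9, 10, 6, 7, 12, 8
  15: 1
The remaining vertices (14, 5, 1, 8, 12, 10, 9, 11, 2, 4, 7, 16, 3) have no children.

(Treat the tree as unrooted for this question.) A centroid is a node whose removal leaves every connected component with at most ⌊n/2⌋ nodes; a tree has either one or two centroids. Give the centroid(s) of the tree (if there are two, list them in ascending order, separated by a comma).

Removing 13 splits the tree into components of sizes 3, 1, 1, 1, 1, 1, 1, 1, 1, 1, 1, 1, 1; the largest is 3 ≤ ⌊16/2⌋ = 8.
No neighbour of 13 does as well, so 13 is the unique centroid.

13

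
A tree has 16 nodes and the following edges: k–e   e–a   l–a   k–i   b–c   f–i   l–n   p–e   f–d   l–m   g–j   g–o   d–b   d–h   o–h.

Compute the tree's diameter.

Starting from n, a farthest node is j at distance 11.
One longest path: n – l – a – e – k – i – f – d – h – o – g – j.
So the diameter is 11.

11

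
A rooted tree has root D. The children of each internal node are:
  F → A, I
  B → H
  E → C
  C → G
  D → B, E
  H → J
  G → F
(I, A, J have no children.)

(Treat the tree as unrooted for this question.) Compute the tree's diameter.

8

BFS from A reaches J last, at distance 8; BFS from J confirms no node is farther.
Path: A - F - G - C - E - D - B - H - J.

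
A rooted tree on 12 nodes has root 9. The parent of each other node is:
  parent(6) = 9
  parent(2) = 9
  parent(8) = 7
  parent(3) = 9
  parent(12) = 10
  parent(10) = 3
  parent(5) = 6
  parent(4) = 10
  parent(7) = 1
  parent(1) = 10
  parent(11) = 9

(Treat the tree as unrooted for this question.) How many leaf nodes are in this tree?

6

The leaves are 2, 4, 5, 8, 11, 12.
That is 6 leaves.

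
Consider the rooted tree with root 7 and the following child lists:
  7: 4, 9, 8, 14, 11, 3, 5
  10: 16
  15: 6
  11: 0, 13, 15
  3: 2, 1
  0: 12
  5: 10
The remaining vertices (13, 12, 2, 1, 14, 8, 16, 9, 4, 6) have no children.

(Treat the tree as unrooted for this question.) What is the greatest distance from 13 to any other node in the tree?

5

The node farthest from 13 is 16, via 13–11–7–5–10–16 — 5 edges.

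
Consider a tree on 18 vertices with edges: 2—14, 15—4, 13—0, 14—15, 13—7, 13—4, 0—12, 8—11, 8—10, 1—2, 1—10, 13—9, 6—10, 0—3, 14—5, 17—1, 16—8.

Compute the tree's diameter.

BFS from 16 reaches 12 last, at distance 10; BFS from 12 confirms no node is farther.
Path: 16–8–10–1–2–14–15–4–13–0–12.

10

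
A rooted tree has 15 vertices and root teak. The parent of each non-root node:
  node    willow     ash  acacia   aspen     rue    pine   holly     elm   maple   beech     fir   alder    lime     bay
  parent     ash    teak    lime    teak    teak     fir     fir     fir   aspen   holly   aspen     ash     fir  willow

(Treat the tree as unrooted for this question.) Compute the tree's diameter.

7

A longest path is bay–willow–ash–teak–aspen–fir–holly–beech, with 7 edges.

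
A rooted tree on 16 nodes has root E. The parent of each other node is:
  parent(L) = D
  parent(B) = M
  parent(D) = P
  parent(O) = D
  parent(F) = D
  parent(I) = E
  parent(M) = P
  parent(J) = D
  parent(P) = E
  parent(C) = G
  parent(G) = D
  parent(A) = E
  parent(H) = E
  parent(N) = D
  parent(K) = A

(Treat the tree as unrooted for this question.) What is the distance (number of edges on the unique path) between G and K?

5

Walking from G: G–D–P–E–A–K. Length 5.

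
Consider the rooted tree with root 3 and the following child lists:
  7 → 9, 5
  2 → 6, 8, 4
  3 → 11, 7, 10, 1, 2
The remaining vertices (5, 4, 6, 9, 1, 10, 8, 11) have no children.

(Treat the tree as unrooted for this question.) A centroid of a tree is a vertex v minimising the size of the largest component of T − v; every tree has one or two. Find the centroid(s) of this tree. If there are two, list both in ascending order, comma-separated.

3

If 3 is removed the pieces have sizes 4, 3, 1, 1, 1, all ≤ ⌊11/2⌋ = 5.
Every other node leaves some component of size > 5, so the centroid is unique.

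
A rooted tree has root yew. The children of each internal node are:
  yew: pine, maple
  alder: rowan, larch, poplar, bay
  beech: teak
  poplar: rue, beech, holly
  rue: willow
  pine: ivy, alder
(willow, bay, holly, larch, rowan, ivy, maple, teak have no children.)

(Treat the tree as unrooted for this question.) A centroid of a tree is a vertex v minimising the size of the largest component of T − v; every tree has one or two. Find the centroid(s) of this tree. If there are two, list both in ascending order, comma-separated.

Removing alder splits the tree into components of sizes 6, 4, 1, 1, 1; the largest is 6 ≤ ⌊14/2⌋ = 7.
No neighbour of alder does as well, so alder is the unique centroid.

alder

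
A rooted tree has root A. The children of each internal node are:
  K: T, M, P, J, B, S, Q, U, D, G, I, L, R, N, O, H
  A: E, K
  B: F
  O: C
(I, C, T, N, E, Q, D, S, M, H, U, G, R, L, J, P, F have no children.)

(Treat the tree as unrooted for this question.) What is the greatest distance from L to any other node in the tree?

3

The node farthest from L is E (C, F also at distance 3), via L-K-A-E — 3 edges.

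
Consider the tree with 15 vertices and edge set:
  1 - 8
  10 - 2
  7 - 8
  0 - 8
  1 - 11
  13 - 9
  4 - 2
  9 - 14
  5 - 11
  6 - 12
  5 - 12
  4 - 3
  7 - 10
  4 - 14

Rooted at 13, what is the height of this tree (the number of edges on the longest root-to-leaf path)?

6 sits deepest: 13-9-14-4-2-10-7-8-1-11-5-12-6 — 12 edges from the root.

12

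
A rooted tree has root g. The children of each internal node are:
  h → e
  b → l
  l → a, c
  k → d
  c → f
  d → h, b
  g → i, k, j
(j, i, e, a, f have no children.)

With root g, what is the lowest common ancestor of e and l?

d

Ancestors of e (toward the root): e, h, d, k, g.
Ancestors of l: l, b, d, k, g.
The deepest node appearing in both lists is d.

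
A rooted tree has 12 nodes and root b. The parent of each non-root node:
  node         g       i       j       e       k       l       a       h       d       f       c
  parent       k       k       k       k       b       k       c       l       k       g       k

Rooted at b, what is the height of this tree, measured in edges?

A deepest node is a, reached by b–k–c–a.
That path has 3 edges, so the height is 3.

3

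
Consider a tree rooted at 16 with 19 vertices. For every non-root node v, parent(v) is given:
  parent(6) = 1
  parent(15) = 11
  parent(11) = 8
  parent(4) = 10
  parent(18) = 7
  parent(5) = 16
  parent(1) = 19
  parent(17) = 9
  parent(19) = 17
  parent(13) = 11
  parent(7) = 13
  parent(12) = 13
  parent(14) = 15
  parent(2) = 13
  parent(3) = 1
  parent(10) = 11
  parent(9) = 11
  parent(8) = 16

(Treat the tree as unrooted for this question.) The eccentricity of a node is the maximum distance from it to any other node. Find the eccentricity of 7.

7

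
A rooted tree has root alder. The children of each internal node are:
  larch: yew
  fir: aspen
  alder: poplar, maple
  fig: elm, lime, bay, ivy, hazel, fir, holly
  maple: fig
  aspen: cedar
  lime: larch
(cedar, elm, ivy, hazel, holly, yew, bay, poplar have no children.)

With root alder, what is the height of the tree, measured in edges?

5

The longest root-to-leaf path is alder-maple-fig-fir-aspen-cedar (5 edges).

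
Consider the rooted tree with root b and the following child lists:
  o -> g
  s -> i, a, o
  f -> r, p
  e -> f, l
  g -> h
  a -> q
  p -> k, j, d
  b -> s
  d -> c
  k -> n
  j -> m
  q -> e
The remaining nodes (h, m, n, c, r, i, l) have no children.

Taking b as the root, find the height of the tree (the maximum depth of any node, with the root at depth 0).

8

The longest root-to-leaf path is b-s-a-q-e-f-p-k-n (8 edges).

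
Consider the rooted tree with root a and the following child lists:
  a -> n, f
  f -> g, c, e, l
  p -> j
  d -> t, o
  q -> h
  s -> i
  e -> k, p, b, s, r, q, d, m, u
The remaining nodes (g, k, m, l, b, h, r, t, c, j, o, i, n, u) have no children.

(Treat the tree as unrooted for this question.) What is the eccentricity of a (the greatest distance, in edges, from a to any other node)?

A farthest node from a is h (i, o, j, t also at distance 4).
The path a – f – e – q – h has 4 edges.

4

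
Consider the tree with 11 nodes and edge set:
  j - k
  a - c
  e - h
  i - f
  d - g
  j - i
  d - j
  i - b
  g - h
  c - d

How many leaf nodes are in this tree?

5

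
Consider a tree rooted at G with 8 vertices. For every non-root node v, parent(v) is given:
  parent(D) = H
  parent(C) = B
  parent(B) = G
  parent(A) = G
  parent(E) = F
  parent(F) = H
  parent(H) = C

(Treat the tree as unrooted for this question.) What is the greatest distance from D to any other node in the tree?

5

A farthest node from D is A.
The path D-H-C-B-G-A has 5 edges.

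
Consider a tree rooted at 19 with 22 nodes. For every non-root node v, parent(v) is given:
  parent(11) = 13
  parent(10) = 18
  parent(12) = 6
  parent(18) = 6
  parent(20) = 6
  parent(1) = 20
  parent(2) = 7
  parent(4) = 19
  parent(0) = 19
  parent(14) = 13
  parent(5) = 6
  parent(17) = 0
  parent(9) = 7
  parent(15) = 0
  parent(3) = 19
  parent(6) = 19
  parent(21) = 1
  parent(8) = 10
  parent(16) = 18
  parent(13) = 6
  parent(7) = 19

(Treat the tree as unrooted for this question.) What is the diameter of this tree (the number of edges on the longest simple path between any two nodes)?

6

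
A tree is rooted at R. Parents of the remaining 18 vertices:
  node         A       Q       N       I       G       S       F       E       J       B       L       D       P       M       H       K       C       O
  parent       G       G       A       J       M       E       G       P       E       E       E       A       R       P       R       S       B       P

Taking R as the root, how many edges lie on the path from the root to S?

3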